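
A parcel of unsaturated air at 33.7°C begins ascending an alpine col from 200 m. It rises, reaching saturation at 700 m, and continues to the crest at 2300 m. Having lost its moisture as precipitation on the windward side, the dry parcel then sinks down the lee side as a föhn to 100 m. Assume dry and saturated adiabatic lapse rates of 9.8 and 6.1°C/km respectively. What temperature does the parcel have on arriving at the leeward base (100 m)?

200–700 m, dry: Δz = 0.5 km ⇒ ΔT = -4.9°C; T = 28.8°C
700–2300 m, saturated: Δz = 1.6 km ⇒ ΔT = -9.76°C; T = 19.04°C
2300–100 m, dry descent: Δz = 2.2 km ⇒ ΔT = +21.56°C; T = 40.6°C

40.6°C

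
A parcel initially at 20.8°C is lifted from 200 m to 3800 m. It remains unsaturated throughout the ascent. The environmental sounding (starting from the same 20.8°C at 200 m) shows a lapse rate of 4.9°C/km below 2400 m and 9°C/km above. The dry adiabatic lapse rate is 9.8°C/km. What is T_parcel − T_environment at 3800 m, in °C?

-11.9°C (parcel cooler than environment)

Parcel:
  Dry to 3800 m: -9.8 × 3.6 km = -35.28°C, so T = -14.48°C.
Environment:
  Environment, lower layer to 2400 m: -4.9 × 2.2 km = -10.78°C, so T = 10.02°C.
  Environment, upper layer to 3800 m: -9 × 1.4 km = -12.6°C, so T = -2.58°C.
T_parcel − T_env = -14.48 − (-2.58) = -11.9°C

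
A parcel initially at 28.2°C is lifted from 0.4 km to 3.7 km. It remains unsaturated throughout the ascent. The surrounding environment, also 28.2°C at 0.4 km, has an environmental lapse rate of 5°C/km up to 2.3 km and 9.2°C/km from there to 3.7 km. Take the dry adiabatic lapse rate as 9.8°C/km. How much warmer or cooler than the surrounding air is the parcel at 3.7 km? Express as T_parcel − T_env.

-9.96°C (parcel cooler than environment)

Parcel:
  Dry to 3700 m: -9.8 × 3.3 km = -32.34°C, so T = -4.14°C.
Environment:
  Environment, lower layer to 2300 m: -5 × 1.9 km = -9.5°C, so T = 18.7°C.
  Environment, upper layer to 3700 m: -9.2 × 1.4 km = -12.88°C, so T = 5.82°C.
T_parcel − T_env = -4.14 − 5.82 = -9.96°C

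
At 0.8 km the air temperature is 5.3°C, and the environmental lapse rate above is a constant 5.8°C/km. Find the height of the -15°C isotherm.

4.3 km

Height above start = (5.3 − (-15)) / 5.8 = 3.5 km
Altitude = 800 m + 3500 m = 4300 m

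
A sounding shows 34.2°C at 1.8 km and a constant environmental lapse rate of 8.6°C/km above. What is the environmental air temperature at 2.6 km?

27.32°C

Environmental to 2600 m: -8.6 × 0.8 km = -6.88°C, so T = 27.32°C.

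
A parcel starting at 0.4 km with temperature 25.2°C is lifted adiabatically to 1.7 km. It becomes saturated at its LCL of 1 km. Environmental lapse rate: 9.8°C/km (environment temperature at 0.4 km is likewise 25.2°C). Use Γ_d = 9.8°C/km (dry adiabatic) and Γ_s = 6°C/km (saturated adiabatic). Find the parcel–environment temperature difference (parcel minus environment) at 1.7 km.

+2.66°C (parcel warmer than environment)

Parcel:
  Dry to 1000 m: -9.8 × 0.6 km = -5.88°C, so T = 19.32°C.
  Saturated to 1700 m: -6 × 0.7 km = -4.2°C, so T = 15.12°C.
Environment:
  Environment to 1700 m: -9.8 × 1.3 km = -12.74°C, so T = 12.46°C.
T_parcel − T_env = 15.12 − 12.46 = +2.66°C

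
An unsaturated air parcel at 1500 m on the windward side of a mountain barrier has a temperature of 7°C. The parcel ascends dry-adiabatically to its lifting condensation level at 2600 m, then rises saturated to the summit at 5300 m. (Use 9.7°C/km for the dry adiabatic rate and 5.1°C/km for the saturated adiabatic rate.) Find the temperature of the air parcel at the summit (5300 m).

From 1500 m to 2600 m (dry): cools by 9.7 × 1.1 = 10.67°C, giving -3.67°C.
From 2600 m to 5300 m (saturated): cools by 5.1 × 2.7 = 13.77°C, giving -17.44°C.

-17.44°C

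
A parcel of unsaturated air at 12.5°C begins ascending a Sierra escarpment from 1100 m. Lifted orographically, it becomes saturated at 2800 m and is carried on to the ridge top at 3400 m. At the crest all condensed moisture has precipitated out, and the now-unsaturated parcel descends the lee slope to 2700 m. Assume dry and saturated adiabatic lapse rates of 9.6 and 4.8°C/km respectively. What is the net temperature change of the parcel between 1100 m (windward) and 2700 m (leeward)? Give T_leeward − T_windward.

From 1100 m to 2800 m (dry): cools by 9.6 × 1.7 = 16.32°C, giving -3.82°C.
From 2800 m to 3400 m (saturated): cools by 4.8 × 0.6 = 2.88°C, giving -6.7°C.
From 3400 m to 2700 m (dry descent): warms by 9.6 × 0.7 = 6.72°C, giving 0.02°C.
Net change vs windward start: 0.02 − 12.5 = -12.48°C

-12.48°C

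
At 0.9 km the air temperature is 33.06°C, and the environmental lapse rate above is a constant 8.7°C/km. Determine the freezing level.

4.7 km

Height above start = (33.06 − 0) / 8.7 = 3.8 km
Altitude = 900 m + 3800 m = 4700 m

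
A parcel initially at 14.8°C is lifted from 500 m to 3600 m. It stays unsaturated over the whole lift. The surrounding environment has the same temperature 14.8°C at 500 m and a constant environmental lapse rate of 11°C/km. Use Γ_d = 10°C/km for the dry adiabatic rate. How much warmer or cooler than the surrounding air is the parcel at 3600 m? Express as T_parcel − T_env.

+3.1°C (parcel warmer than environment)

Parcel:
  500 → 3600 m (dry, 10°C/km): ΔT = -10 × 3.1 = -31°C → T = -16.2°C
Environment:
  500 → 3600 m (environment, 11°C/km): ΔT = -11 × 3.1 = -34.1°C → T = -19.3°C
T_parcel − T_env = -16.2 − (-19.3) = +3.1°C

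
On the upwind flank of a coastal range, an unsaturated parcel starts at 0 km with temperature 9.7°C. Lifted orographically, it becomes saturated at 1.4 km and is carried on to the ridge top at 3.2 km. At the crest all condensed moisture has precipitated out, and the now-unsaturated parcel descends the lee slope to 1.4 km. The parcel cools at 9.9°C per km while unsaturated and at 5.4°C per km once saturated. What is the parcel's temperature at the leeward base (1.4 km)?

From 0 m to 1400 m (dry): cools by 9.9 × 1.4 = 13.86°C, giving -4.16°C.
From 1400 m to 3200 m (saturated): cools by 5.4 × 1.8 = 9.72°C, giving -13.88°C.
From 3200 m to 1400 m (dry descent): warms by 9.9 × 1.8 = 17.82°C, giving 3.94°C.

3.94°C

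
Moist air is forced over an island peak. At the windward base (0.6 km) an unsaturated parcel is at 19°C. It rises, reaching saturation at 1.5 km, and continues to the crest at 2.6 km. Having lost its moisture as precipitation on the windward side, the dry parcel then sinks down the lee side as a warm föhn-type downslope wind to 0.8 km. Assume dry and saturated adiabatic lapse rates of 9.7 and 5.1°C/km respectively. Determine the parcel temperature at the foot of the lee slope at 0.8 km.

22.12°C

600–1500 m, dry: Δz = 0.9 km ⇒ ΔT = -8.73°C; T = 10.27°C
1500–2600 m, saturated: Δz = 1.1 km ⇒ ΔT = -5.61°C; T = 4.66°C
2600–800 m, dry descent: Δz = 1.8 km ⇒ ΔT = +17.46°C; T = 22.12°C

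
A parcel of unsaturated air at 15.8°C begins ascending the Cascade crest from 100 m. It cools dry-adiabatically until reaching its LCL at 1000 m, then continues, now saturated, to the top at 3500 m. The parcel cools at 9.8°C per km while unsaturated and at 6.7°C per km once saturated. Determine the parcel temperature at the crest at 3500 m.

-9.77°C

Dry to 1000 m: -9.8 × 0.9 km = -8.82°C, so T = 6.98°C.
Saturated to 3500 m: -6.7 × 2.5 km = -16.75°C, so T = -9.77°C.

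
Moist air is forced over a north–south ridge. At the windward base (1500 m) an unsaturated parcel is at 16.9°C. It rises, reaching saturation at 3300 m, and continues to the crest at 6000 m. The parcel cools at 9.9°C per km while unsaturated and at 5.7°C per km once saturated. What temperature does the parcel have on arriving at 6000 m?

1500–3300 m, dry: Δz = 1.8 km ⇒ ΔT = -17.82°C; T = -0.92°C
3300–6000 m, saturated: Δz = 2.7 km ⇒ ΔT = -15.39°C; T = -16.31°C

-16.31°C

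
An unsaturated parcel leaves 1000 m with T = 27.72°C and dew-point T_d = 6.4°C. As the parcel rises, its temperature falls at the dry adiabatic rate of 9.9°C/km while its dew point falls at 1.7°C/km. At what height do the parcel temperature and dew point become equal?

3600 m

T and T_d converge at 9.9 − 1.7 = 8.2°C per km
Height above start = (27.72 − 6.4) / 8.2 = 2.6 km
LCL altitude = 1000 m + 2600 m = 3600 m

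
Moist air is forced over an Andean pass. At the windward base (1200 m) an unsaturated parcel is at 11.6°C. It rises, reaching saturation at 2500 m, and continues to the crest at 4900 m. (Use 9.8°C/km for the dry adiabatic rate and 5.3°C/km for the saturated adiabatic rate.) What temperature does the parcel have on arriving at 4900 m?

-13.86°C

From 1200 m to 2500 m (dry): cools by 9.8 × 1.3 = 12.74°C, giving -1.14°C.
From 2500 m to 4900 m (saturated): cools by 5.3 × 2.4 = 12.72°C, giving -13.86°C.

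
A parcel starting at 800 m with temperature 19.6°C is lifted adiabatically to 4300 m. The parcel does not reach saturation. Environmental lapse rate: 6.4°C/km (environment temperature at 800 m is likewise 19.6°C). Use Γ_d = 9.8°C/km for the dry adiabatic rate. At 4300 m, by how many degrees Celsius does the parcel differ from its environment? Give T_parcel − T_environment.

-11.9°C (parcel cooler than environment)

Parcel:
  800 → 4300 m (dry, 9.8°C/km): ΔT = -9.8 × 3.5 = -34.3°C → T = -14.7°C
Environment:
  800 → 4300 m (environment, 6.4°C/km): ΔT = -6.4 × 3.5 = -22.4°C → T = -2.8°C
T_parcel − T_env = -14.7 − (-2.8) = -11.9°C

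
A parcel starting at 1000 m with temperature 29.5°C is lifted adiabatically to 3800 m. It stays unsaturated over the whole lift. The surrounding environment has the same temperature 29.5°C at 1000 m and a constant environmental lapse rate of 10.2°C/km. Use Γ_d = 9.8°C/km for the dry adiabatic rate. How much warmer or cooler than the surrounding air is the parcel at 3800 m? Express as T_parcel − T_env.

+1.12°C (parcel warmer than environment)

Parcel:
  Dry to 3800 m: -9.8 × 2.8 km = -27.44°C, so T = 2.06°C.
Environment:
  Environment to 3800 m: -10.2 × 2.8 km = -28.56°C, so T = 0.94°C.
T_parcel − T_env = 2.06 − 0.94 = +1.12°C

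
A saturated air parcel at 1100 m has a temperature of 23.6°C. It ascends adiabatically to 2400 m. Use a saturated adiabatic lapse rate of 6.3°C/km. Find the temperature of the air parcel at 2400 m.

15.41°C

1100 → 2400 m (saturated adiabatic, 6.3°C/km): ΔT = -6.3 × 1.3 = -8.19°C → T = 15.41°C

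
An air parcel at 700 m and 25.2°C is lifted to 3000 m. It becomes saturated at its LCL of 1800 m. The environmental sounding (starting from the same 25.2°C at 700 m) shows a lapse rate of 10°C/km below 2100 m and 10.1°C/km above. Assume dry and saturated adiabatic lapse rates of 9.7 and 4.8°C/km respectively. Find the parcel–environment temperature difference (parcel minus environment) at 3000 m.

Parcel:
  From 700 m to 1800 m (dry): cools by 9.7 × 1.1 = 10.67°C, giving 14.53°C.
  From 1800 m to 3000 m (saturated): cools by 4.8 × 1.2 = 5.76°C, giving 8.77°C.
Environment:
  From 700 m to 2100 m (environment, lower layer): cools by 10 × 1.4 = 14°C, giving 11.2°C.
  From 2100 m to 3000 m (environment, upper layer): cools by 10.1 × 0.9 = 9.09°C, giving 2.11°C.
T_parcel − T_env = 8.77 − 2.11 = +6.66°C

+6.66°C (parcel warmer than environment)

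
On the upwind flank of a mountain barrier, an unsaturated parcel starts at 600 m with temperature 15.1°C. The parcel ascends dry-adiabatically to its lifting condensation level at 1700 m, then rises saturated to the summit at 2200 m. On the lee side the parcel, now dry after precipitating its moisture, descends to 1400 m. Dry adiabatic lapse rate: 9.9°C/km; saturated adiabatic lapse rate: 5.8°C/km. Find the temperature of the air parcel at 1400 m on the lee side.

9.23°C

Dry to 1700 m: -9.9 × 1.1 km = -10.89°C, so T = 4.21°C.
Saturated to 2200 m: -5.8 × 0.5 km = -2.9°C, so T = 1.31°C.
Dry descent to 1400 m: +9.9 × 0.8 km = +7.92°C, so T = 9.23°C.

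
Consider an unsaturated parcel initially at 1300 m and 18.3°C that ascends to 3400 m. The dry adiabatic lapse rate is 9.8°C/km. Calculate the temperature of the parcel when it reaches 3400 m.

-2.28°C

1300–3400 m, dry adiabatic: Δz = 2.1 km ⇒ ΔT = -20.58°C; T = -2.28°C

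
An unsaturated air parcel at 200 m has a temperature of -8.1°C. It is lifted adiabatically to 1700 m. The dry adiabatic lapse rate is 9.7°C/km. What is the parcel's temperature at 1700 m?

200–1700 m, dry adiabatic: Δz = 1.5 km ⇒ ΔT = -14.55°C; T = -22.65°C

-22.65°C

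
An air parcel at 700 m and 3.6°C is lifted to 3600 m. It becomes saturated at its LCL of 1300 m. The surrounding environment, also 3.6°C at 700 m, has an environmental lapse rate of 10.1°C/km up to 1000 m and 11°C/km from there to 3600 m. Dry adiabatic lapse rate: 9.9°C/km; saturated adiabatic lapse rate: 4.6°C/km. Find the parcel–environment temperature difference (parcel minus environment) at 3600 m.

Parcel:
  Dry to 1300 m: -9.9 × 0.6 km = -5.94°C, so T = -2.34°C.
  Saturated to 3600 m: -4.6 × 2.3 km = -10.58°C, so T = -12.92°C.
Environment:
  Environment, lower layer to 1000 m: -10.1 × 0.3 km = -3.03°C, so T = 0.57°C.
  Environment, upper layer to 3600 m: -11 × 2.6 km = -28.6°C, so T = -28.03°C.
T_parcel − T_env = -12.92 − (-28.03) = +15.11°C

+15.11°C (parcel warmer than environment)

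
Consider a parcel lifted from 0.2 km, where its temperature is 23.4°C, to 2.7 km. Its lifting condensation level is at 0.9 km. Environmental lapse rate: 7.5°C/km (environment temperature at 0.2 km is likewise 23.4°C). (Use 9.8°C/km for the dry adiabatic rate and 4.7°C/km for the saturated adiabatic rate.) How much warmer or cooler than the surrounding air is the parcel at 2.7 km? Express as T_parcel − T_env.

Parcel:
  From 200 m to 900 m (dry): cools by 9.8 × 0.7 = 6.86°C, giving 16.54°C.
  From 900 m to 2700 m (saturated): cools by 4.7 × 1.8 = 8.46°C, giving 8.08°C.
Environment:
  From 200 m to 2700 m (environment): cools by 7.5 × 2.5 = 18.75°C, giving 4.65°C.
T_parcel − T_env = 8.08 − 4.65 = +3.43°C

+3.43°C (parcel warmer than environment)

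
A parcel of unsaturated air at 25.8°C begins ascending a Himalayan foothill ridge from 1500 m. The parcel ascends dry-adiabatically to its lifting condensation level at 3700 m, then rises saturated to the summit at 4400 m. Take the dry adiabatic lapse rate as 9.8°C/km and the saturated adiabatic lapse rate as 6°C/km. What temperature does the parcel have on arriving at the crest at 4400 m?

0.04°C

Dry to 3700 m: -9.8 × 2.2 km = -21.56°C, so T = 4.24°C.
Saturated to 4400 m: -6 × 0.7 km = -4.2°C, so T = 0.04°C.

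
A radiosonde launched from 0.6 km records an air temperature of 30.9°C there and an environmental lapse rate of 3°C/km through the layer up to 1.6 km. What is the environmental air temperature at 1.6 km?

600 → 1600 m (environmental, 3°C/km): ΔT = -3 × 1 = -3°C → T = 27.9°C

27.9°C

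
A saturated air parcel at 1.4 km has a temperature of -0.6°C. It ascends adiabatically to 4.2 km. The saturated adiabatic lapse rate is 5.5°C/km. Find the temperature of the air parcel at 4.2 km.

-16°C

1400–4200 m, saturated adiabatic: Δz = 2.8 km ⇒ ΔT = -15.4°C; T = -16°C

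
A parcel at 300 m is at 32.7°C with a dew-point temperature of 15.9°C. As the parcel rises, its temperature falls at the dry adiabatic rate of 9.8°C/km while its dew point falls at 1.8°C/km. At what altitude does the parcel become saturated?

T and T_d converge at 9.8 − 1.8 = 8°C per km
Height above start = (32.7 − 15.9) / 8 = 2.1 km
LCL altitude = 300 m + 2100 m = 2400 m

2400 m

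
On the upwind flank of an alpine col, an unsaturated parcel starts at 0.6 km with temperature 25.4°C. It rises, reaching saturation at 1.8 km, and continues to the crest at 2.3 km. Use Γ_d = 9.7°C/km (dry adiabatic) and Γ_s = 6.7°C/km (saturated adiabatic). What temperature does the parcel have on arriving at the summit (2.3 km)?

10.41°C

600 → 1800 m (dry, 9.7°C/km): ΔT = -9.7 × 1.2 = -11.64°C → T = 13.76°C
1800 → 2300 m (saturated, 6.7°C/km): ΔT = -6.7 × 0.5 = -3.35°C → T = 10.41°C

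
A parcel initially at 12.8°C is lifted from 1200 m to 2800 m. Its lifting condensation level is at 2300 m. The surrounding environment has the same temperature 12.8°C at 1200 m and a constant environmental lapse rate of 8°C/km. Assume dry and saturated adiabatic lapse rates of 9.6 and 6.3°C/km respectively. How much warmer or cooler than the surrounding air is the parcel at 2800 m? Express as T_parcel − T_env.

-0.91°C (parcel cooler than environment)

Parcel:
  1200–2300 m, dry: Δz = 1.1 km ⇒ ΔT = -10.56°C; T = 2.24°C
  2300–2800 m, saturated: Δz = 0.5 km ⇒ ΔT = -3.15°C; T = -0.91°C
Environment:
  1200–2800 m, environment: Δz = 1.6 km ⇒ ΔT = -12.8°C; T = 0°C
T_parcel − T_env = -0.91 − 0 = -0.91°C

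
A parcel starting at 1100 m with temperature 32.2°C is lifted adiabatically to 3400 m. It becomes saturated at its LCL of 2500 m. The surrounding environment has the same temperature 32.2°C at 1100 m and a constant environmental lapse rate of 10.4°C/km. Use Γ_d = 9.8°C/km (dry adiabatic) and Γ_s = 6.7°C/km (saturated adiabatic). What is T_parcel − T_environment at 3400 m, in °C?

Parcel:
  From 1100 m to 2500 m (dry): cools by 9.8 × 1.4 = 13.72°C, giving 18.48°C.
  From 2500 m to 3400 m (saturated): cools by 6.7 × 0.9 = 6.03°C, giving 12.45°C.
Environment:
  From 1100 m to 3400 m (environment): cools by 10.4 × 2.3 = 23.92°C, giving 8.28°C.
T_parcel − T_env = 12.45 − 8.28 = +4.17°C

+4.17°C (parcel warmer than environment)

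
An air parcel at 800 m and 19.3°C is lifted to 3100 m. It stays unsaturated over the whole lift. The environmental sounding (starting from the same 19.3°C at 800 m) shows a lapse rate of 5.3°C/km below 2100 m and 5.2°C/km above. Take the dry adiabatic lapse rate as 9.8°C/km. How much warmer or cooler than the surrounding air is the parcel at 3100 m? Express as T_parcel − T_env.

Parcel:
  800–3100 m, dry: Δz = 2.3 km ⇒ ΔT = -22.54°C; T = -3.24°C
Environment:
  800–2100 m, environment, lower layer: Δz = 1.3 km ⇒ ΔT = -6.89°C; T = 12.41°C
  2100–3100 m, environment, upper layer: Δz = 1 km ⇒ ΔT = -5.2°C; T = 7.21°C
T_parcel − T_env = -3.24 − 7.21 = -10.45°C

-10.45°C (parcel cooler than environment)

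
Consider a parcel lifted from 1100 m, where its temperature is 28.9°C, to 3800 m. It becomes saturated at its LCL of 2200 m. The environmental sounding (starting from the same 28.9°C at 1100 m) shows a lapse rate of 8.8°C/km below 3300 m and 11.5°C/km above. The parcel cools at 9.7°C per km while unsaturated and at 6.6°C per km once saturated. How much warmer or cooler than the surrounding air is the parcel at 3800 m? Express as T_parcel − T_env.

Parcel:
  Dry to 2200 m: -9.7 × 1.1 km = -10.67°C, so T = 18.23°C.
  Saturated to 3800 m: -6.6 × 1.6 km = -10.56°C, so T = 7.67°C.
Environment:
  Environment, lower layer to 3300 m: -8.8 × 2.2 km = -19.36°C, so T = 9.54°C.
  Environment, upper layer to 3800 m: -11.5 × 0.5 km = -5.75°C, so T = 3.79°C.
T_parcel − T_env = 7.67 − 3.79 = +3.88°C

+3.88°C (parcel warmer than environment)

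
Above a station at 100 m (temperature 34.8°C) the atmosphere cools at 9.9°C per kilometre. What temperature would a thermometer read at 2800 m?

Environmental to 2800 m: -9.9 × 2.7 km = -26.73°C, so T = 8.07°C.

8.07°C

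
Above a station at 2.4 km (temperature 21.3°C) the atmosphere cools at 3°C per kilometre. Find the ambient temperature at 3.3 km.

From 2400 m to 3300 m (environmental): cools by 3 × 0.9 = 2.7°C, giving 18.6°C.

18.6°C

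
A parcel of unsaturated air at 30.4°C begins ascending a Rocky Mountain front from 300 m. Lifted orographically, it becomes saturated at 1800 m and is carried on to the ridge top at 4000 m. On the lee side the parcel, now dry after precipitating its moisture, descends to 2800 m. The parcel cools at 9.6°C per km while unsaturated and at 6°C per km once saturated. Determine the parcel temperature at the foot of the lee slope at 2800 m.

14.32°C

300–1800 m, dry: Δz = 1.5 km ⇒ ΔT = -14.4°C; T = 16°C
1800–4000 m, saturated: Δz = 2.2 km ⇒ ΔT = -13.2°C; T = 2.8°C
4000–2800 m, dry descent: Δz = 1.2 km ⇒ ΔT = +11.52°C; T = 14.32°C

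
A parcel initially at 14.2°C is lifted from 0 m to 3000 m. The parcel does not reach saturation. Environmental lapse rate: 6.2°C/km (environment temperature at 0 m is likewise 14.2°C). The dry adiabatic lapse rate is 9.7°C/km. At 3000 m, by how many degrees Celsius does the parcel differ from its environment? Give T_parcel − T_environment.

Parcel:
  Dry to 3000 m: -9.7 × 3 km = -29.1°C, so T = -14.9°C.
Environment:
  Environment to 3000 m: -6.2 × 3 km = -18.6°C, so T = -4.4°C.
T_parcel − T_env = -14.9 − (-4.4) = -10.5°C

-10.5°C (parcel cooler than environment)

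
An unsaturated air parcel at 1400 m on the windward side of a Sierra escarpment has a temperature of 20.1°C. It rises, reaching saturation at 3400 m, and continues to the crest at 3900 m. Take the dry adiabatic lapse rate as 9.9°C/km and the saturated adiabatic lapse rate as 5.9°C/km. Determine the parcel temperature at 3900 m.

From 1400 m to 3400 m (dry): cools by 9.9 × 2 = 19.8°C, giving 0.3°C.
From 3400 m to 3900 m (saturated): cools by 5.9 × 0.5 = 2.95°C, giving -2.65°C.

-2.65°C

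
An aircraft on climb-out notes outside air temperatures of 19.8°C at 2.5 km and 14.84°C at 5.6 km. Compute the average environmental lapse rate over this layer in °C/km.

Γ = −ΔT/Δz = (19.8 − 14.84) / (5600 − 2500) m
  = 4.96°C / 3.1 km = 1.6°C/km

1.6°C/km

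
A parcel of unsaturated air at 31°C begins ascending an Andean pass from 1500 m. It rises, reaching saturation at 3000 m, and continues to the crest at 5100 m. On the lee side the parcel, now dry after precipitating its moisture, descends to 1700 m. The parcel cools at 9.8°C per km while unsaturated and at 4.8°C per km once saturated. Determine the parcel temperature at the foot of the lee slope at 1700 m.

39.54°C

1500–3000 m, dry: Δz = 1.5 km ⇒ ΔT = -14.7°C; T = 16.3°C
3000–5100 m, saturated: Δz = 2.1 km ⇒ ΔT = -10.08°C; T = 6.22°C
5100–1700 m, dry descent: Δz = 3.4 km ⇒ ΔT = +33.32°C; T = 39.54°C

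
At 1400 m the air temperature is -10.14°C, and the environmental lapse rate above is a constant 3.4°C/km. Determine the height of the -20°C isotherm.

4300 m

Height above start = (-10.14 − (-20)) / 3.4 = 2.9 km
Altitude = 1400 m + 2900 m = 4300 m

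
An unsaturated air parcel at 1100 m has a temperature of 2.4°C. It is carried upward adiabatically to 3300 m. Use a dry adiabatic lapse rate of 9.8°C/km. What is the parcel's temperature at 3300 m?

Dry adiabatic to 3300 m: -9.8 × 2.2 km = -21.56°C, so T = -19.16°C.

-19.16°C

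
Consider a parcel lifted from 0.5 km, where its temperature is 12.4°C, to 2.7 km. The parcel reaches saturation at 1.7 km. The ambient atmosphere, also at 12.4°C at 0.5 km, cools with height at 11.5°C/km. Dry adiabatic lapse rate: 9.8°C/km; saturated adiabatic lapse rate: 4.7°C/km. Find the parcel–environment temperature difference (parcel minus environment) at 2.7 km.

+8.84°C (parcel warmer than environment)

Parcel:
  500–1700 m, dry: Δz = 1.2 km ⇒ ΔT = -11.76°C; T = 0.64°C
  1700–2700 m, saturated: Δz = 1 km ⇒ ΔT = -4.7°C; T = -4.06°C
Environment:
  500–2700 m, environment: Δz = 2.2 km ⇒ ΔT = -25.3°C; T = -12.9°C
T_parcel − T_env = -4.06 − (-12.9) = +8.84°C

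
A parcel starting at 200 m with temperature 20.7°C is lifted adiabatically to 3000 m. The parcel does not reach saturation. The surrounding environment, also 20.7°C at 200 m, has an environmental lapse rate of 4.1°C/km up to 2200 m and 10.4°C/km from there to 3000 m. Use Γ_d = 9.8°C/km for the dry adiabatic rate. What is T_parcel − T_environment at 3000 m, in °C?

-10.92°C (parcel cooler than environment)

Parcel:
  Dry to 3000 m: -9.8 × 2.8 km = -27.44°C, so T = -6.74°C.
Environment:
  Environment, lower layer to 2200 m: -4.1 × 2 km = -8.2°C, so T = 12.5°C.
  Environment, upper layer to 3000 m: -10.4 × 0.8 km = -8.32°C, so T = 4.18°C.
T_parcel − T_env = -6.74 − 4.18 = -10.92°C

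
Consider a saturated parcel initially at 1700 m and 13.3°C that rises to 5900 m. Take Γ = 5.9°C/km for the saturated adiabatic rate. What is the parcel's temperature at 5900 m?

-11.48°C

1700 → 5900 m (saturated adiabatic, 5.9°C/km): ΔT = -5.9 × 4.2 = -24.78°C → T = -11.48°C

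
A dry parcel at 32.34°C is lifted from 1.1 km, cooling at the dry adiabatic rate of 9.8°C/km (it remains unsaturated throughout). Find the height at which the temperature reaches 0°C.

Height above start = (32.34 − 0) / 9.8 = 3.3 km
Altitude = 1100 m + 3300 m = 4400 m

4.4 km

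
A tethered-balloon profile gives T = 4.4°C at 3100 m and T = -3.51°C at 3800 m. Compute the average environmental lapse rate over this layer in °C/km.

11.3°C/km

Γ = −ΔT/Δz = (4.4 − (-3.51)) / (3800 − 3100) m
  = 7.91°C / 0.7 km = 11.3°C/km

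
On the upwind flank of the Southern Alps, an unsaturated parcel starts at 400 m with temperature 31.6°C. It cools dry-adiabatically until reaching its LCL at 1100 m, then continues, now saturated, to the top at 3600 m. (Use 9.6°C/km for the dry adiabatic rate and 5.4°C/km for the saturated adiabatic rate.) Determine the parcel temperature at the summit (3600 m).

400 → 1100 m (dry, 9.6°C/km): ΔT = -9.6 × 0.7 = -6.72°C → T = 24.88°C
1100 → 3600 m (saturated, 5.4°C/km): ΔT = -5.4 × 2.5 = -13.5°C → T = 11.38°C

11.38°C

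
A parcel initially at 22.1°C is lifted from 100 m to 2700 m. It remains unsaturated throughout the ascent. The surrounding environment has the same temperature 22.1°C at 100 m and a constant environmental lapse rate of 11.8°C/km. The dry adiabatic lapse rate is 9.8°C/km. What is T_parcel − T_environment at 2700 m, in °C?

+5.2°C (parcel warmer than environment)

Parcel:
  100 → 2700 m (dry, 9.8°C/km): ΔT = -9.8 × 2.6 = -25.48°C → T = -3.38°C
Environment:
  100 → 2700 m (environment, 11.8°C/km): ΔT = -11.8 × 2.6 = -30.68°C → T = -8.58°C
T_parcel − T_env = -3.38 − (-8.58) = +5.2°C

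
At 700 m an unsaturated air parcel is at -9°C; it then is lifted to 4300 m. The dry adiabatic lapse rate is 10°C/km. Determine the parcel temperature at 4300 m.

-45°C

700–4300 m, dry adiabatic: Δz = 3.6 km ⇒ ΔT = -36°C; T = -45°C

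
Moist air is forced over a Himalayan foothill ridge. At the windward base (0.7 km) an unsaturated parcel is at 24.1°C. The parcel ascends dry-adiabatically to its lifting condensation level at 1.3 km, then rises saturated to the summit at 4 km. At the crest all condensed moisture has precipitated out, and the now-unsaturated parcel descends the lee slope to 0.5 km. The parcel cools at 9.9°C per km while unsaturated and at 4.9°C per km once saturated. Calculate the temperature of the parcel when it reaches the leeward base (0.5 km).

39.58°C

From 700 m to 1300 m (dry): cools by 9.9 × 0.6 = 5.94°C, giving 18.16°C.
From 1300 m to 4000 m (saturated): cools by 4.9 × 2.7 = 13.23°C, giving 4.93°C.
From 4000 m to 500 m (dry descent): warms by 9.9 × 3.5 = 34.65°C, giving 39.58°C.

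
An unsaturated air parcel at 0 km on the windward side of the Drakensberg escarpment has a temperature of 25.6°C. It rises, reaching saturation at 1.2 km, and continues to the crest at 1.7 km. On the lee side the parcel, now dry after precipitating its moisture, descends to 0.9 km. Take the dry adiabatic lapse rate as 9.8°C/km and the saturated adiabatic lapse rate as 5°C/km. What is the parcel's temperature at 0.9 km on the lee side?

0–1200 m, dry: Δz = 1.2 km ⇒ ΔT = -11.76°C; T = 13.84°C
1200–1700 m, saturated: Δz = 0.5 km ⇒ ΔT = -2.5°C; T = 11.34°C
1700–900 m, dry descent: Δz = 0.8 km ⇒ ΔT = +7.84°C; T = 19.18°C

19.18°C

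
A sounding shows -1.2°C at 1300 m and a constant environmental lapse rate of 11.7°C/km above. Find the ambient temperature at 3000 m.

-21.09°C

1300 → 3000 m (environmental, 11.7°C/km): ΔT = -11.7 × 1.7 = -19.89°C → T = -21.09°C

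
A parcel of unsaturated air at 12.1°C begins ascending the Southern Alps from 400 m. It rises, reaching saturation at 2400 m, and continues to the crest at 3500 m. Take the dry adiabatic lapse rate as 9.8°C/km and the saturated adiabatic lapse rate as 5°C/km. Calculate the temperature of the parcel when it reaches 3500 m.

-13°C

From 400 m to 2400 m (dry): cools by 9.8 × 2 = 19.6°C, giving -7.5°C.
From 2400 m to 3500 m (saturated): cools by 5 × 1.1 = 5.5°C, giving -13°C.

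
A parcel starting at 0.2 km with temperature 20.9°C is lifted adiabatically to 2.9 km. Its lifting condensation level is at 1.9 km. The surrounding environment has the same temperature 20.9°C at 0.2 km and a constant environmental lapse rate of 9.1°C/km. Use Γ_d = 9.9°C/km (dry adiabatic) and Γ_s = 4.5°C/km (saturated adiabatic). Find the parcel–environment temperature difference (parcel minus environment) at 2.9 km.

Parcel:
  From 200 m to 1900 m (dry): cools by 9.9 × 1.7 = 16.83°C, giving 4.07°C.
  From 1900 m to 2900 m (saturated): cools by 4.5 × 1 = 4.5°C, giving -0.43°C.
Environment:
  From 200 m to 2900 m (environment): cools by 9.1 × 2.7 = 24.57°C, giving -3.67°C.
T_parcel − T_env = -0.43 − (-3.67) = +3.24°C

+3.24°C (parcel warmer than environment)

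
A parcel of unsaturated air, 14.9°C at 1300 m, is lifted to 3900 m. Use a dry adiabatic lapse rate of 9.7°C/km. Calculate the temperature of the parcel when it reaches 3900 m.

Dry adiabatic to 3900 m: -9.7 × 2.6 km = -25.22°C, so T = -10.32°C.

-10.32°C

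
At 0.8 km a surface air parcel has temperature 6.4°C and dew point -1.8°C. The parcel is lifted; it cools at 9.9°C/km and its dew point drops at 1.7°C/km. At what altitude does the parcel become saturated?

T and T_d converge at 9.9 − 1.7 = 8.2°C per km
Height above start = (6.4 − (-1.8)) / 8.2 = 1 km
LCL altitude = 800 m + 1000 m = 1800 m

1.8 km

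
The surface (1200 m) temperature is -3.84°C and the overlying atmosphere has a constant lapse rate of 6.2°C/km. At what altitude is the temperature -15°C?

Height above start = (-3.84 − (-15)) / 6.2 = 1.8 km
Altitude = 1200 m + 1800 m = 3000 m

3000 m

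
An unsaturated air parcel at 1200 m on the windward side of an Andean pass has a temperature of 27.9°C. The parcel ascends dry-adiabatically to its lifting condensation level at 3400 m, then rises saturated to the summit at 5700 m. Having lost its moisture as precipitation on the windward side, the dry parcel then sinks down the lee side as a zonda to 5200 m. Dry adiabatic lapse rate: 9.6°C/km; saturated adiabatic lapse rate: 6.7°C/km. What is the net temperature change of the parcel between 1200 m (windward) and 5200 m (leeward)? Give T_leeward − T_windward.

-31.73°C

From 1200 m to 3400 m (dry): cools by 9.6 × 2.2 = 21.12°C, giving 6.78°C.
From 3400 m to 5700 m (saturated): cools by 6.7 × 2.3 = 15.41°C, giving -8.63°C.
From 5700 m to 5200 m (dry descent): warms by 9.6 × 0.5 = 4.8°C, giving -3.83°C.
Net change vs windward start: -3.83 − 27.9 = -31.73°C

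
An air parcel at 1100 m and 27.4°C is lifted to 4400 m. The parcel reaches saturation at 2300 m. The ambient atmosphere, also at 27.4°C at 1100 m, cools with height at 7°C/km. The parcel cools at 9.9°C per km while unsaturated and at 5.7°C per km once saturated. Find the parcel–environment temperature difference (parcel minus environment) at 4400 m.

-0.75°C (parcel cooler than environment)

Parcel:
  1100 → 2300 m (dry, 9.9°C/km): ΔT = -9.9 × 1.2 = -11.88°C → T = 15.52°C
  2300 → 4400 m (saturated, 5.7°C/km): ΔT = -5.7 × 2.1 = -11.97°C → T = 3.55°C
Environment:
  1100 → 4400 m (environment, 7°C/km): ΔT = -7 × 3.3 = -23.1°C → T = 4.3°C
T_parcel − T_env = 3.55 − 4.3 = -0.75°C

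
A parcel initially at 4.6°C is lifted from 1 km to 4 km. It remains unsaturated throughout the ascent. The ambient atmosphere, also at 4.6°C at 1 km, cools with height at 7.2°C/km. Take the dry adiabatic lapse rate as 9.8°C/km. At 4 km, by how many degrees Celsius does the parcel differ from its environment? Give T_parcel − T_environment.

-7.8°C (parcel cooler than environment)

Parcel:
  1000–4000 m, dry: Δz = 3 km ⇒ ΔT = -29.4°C; T = -24.8°C
Environment:
  1000–4000 m, environment: Δz = 3 km ⇒ ΔT = -21.6°C; T = -17°C
T_parcel − T_env = -24.8 − (-17) = -7.8°C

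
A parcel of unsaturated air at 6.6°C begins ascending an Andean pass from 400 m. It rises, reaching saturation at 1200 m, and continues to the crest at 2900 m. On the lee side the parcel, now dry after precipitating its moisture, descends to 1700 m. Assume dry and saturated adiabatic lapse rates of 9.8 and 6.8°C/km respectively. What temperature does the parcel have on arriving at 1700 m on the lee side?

-1.04°C

From 400 m to 1200 m (dry): cools by 9.8 × 0.8 = 7.84°C, giving -1.24°C.
From 1200 m to 2900 m (saturated): cools by 6.8 × 1.7 = 11.56°C, giving -12.8°C.
From 2900 m to 1700 m (dry descent): warms by 9.8 × 1.2 = 11.76°C, giving -1.04°C.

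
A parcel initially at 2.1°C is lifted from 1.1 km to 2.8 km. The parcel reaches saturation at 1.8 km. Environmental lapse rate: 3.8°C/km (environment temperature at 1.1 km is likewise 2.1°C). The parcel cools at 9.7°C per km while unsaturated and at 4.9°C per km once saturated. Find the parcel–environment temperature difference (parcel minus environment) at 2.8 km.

-5.23°C (parcel cooler than environment)

Parcel:
  Dry to 1800 m: -9.7 × 0.7 km = -6.79°C, so T = -4.69°C.
  Saturated to 2800 m: -4.9 × 1 km = -4.9°C, so T = -9.59°C.
Environment:
  Environment to 2800 m: -3.8 × 1.7 km = -6.46°C, so T = -4.36°C.
T_parcel − T_env = -9.59 − (-4.36) = -5.23°C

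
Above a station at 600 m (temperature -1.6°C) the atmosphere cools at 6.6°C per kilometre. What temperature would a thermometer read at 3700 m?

600 → 3700 m (environmental, 6.6°C/km): ΔT = -6.6 × 3.1 = -20.46°C → T = -22.06°C

-22.06°C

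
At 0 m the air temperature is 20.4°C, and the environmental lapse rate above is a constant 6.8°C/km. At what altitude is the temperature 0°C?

Height above start = (20.4 − 0) / 6.8 = 3 km
Altitude = 0 m + 3000 m = 3000 m

3000 m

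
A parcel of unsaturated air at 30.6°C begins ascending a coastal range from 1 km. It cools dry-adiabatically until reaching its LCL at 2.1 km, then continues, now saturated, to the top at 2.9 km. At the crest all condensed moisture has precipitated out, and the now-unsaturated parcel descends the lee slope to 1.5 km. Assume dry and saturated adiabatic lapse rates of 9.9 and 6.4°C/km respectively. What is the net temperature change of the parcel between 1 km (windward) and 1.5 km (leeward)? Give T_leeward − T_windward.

Dry to 2100 m: -9.9 × 1.1 km = -10.89°C, so T = 19.71°C.
Saturated to 2900 m: -6.4 × 0.8 km = -5.12°C, so T = 14.59°C.
Dry descent to 1500 m: +9.9 × 1.4 km = +13.86°C, so T = 28.45°C.
Net change vs windward start: 28.45 − 30.6 = -2.15°C

-2.15°C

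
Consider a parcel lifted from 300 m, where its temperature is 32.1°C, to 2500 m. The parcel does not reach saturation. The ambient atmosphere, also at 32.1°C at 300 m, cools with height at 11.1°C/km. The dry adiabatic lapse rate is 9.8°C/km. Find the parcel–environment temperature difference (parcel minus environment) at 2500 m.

+2.86°C (parcel warmer than environment)

Parcel:
  300–2500 m, dry: Δz = 2.2 km ⇒ ΔT = -21.56°C; T = 10.54°C
Environment:
  300–2500 m, environment: Δz = 2.2 km ⇒ ΔT = -24.42°C; T = 7.68°C
T_parcel − T_env = 10.54 − 7.68 = +2.86°C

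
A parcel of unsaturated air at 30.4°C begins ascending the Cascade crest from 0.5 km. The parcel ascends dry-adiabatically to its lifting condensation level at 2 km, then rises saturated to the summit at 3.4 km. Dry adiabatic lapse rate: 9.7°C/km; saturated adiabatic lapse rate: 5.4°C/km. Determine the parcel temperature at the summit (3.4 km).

500–2000 m, dry: Δz = 1.5 km ⇒ ΔT = -14.55°C; T = 15.85°C
2000–3400 m, saturated: Δz = 1.4 km ⇒ ΔT = -7.56°C; T = 8.29°C

8.29°C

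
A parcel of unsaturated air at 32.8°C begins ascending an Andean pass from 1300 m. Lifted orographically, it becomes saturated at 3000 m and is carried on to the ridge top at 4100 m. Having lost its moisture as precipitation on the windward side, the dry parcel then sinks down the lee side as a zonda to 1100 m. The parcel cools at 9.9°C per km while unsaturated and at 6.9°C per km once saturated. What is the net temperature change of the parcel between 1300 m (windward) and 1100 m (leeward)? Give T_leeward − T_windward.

+5.28°C

1300–3000 m, dry: Δz = 1.7 km ⇒ ΔT = -16.83°C; T = 15.97°C
3000–4100 m, saturated: Δz = 1.1 km ⇒ ΔT = -7.59°C; T = 8.38°C
4100–1100 m, dry descent: Δz = 3 km ⇒ ΔT = +29.7°C; T = 38.08°C
Net change vs windward start: 38.08 − 32.8 = +5.28°C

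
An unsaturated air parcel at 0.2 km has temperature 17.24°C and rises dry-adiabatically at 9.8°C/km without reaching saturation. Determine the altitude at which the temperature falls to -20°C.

Height above start = (17.24 − (-20)) / 9.8 = 3.8 km
Altitude = 200 m + 3800 m = 4000 m

4 km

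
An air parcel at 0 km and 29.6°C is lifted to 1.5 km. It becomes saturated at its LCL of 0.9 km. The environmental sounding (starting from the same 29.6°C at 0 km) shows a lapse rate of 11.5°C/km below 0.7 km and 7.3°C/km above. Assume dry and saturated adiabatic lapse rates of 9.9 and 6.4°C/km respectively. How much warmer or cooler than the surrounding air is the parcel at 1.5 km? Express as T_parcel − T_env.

Parcel:
  Dry to 900 m: -9.9 × 0.9 km = -8.91°C, so T = 20.69°C.
  Saturated to 1500 m: -6.4 × 0.6 km = -3.84°C, so T = 16.85°C.
Environment:
  Environment, lower layer to 700 m: -11.5 × 0.7 km = -8.05°C, so T = 21.55°C.
  Environment, upper layer to 1500 m: -7.3 × 0.8 km = -5.84°C, so T = 15.71°C.
T_parcel − T_env = 16.85 − 15.71 = +1.14°C

+1.14°C (parcel warmer than environment)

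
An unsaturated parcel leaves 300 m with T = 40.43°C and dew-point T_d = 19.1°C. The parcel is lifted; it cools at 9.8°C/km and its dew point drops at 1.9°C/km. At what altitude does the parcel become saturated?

3000 m

T and T_d converge at 9.8 − 1.9 = 7.9°C per km
Height above start = (40.43 − 19.1) / 7.9 = 2.7 km
LCL altitude = 300 m + 2700 m = 3000 m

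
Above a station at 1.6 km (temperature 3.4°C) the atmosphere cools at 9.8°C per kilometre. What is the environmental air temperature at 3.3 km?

-13.26°C

Environmental to 3300 m: -9.8 × 1.7 km = -16.66°C, so T = -13.26°C.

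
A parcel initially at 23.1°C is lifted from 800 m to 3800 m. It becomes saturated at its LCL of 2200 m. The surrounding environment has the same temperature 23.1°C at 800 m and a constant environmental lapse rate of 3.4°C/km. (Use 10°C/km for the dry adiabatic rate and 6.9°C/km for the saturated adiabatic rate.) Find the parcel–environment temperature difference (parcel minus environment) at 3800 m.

-14.84°C (parcel cooler than environment)

Parcel:
  Dry to 2200 m: -10 × 1.4 km = -14°C, so T = 9.1°C.
  Saturated to 3800 m: -6.9 × 1.6 km = -11.04°C, so T = -1.94°C.
Environment:
  Environment to 3800 m: -3.4 × 3 km = -10.2°C, so T = 12.9°C.
T_parcel − T_env = -1.94 − 12.9 = -14.84°C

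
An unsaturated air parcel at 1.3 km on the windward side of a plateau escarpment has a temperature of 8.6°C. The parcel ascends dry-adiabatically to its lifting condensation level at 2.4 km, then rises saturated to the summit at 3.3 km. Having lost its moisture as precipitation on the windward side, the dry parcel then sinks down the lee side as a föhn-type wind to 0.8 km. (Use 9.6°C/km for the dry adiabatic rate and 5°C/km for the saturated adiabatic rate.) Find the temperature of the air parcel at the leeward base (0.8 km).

17.54°C

1300–2400 m, dry: Δz = 1.1 km ⇒ ΔT = -10.56°C; T = -1.96°C
2400–3300 m, saturated: Δz = 0.9 km ⇒ ΔT = -4.5°C; T = -6.46°C
3300–800 m, dry descent: Δz = 2.5 km ⇒ ΔT = +24°C; T = 17.54°C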